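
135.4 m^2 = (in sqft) 1457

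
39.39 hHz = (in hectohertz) 39.39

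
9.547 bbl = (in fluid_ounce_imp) 5.342e+04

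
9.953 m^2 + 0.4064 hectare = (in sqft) 4.385e+04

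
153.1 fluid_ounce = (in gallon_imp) 0.996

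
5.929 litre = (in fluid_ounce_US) 200.5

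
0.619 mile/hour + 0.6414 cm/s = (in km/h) 1.019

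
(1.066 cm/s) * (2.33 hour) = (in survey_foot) 293.4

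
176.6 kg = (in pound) 389.3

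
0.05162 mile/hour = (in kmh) 0.08307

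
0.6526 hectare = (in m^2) 6526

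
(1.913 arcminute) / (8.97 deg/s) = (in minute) 5.924e-05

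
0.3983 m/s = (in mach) 0.00117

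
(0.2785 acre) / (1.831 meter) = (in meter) 615.5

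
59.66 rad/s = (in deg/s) 3418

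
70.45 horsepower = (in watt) 5.253e+04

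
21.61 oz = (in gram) 612.6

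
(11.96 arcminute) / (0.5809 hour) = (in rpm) 1.589e-05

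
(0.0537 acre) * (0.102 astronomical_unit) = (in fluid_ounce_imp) 1.167e+17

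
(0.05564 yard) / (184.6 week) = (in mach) 1.338e-12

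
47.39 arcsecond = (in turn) 3.657e-05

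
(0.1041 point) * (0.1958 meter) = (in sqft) 7.74e-05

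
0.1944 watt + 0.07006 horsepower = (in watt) 52.44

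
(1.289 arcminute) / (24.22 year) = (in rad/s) 4.909e-13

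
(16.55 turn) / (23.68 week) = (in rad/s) 7.261e-06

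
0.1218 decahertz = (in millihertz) 1218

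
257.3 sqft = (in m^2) 23.9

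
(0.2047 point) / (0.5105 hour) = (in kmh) 1.415e-07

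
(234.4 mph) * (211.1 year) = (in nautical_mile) 3.767e+08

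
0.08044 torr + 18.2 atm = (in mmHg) 1.383e+04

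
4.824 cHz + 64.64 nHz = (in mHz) 48.24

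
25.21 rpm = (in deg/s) 151.3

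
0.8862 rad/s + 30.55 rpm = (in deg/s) 234.1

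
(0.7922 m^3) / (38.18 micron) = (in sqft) 2.233e+05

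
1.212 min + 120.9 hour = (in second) 4.353e+05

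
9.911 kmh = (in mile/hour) 6.158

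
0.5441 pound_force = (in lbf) 0.5441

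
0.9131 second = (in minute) 0.01522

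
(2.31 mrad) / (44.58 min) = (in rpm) 8.247e-06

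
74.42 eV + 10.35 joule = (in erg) 1.035e+08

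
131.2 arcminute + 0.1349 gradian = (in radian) 0.04028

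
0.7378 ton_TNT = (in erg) 3.087e+16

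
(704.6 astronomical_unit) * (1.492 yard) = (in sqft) 1.548e+15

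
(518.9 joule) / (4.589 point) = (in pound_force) 7.206e+04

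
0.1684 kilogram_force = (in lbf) 0.3713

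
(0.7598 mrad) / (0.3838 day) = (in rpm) 2.188e-07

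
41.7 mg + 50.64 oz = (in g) 1436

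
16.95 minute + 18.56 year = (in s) 5.853e+08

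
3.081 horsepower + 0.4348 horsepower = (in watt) 2622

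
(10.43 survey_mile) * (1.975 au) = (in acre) 1.225e+12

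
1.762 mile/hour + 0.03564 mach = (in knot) 25.12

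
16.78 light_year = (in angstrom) 1.588e+27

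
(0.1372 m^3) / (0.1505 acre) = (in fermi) 2.253e+11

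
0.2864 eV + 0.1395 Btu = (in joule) 147.2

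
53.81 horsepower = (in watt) 4.013e+04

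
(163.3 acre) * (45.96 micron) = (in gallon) 8024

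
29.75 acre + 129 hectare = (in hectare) 141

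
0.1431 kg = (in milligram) 1.431e+05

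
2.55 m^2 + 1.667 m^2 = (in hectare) 0.0004217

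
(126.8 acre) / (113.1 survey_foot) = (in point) 4.219e+07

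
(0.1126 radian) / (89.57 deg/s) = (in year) 2.284e-09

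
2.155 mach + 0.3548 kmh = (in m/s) 733.9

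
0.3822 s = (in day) 4.424e-06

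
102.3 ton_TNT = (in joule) 4.28e+11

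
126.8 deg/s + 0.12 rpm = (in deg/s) 127.5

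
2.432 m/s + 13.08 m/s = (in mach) 0.04556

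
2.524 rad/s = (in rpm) 24.1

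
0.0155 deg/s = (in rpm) 0.002583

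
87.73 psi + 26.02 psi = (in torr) 5883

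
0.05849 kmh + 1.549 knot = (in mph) 1.819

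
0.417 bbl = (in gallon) 17.51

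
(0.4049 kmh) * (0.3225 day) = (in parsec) 1.016e-13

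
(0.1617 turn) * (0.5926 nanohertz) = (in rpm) 5.749e-09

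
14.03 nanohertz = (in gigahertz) 1.403e-17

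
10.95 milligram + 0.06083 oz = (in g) 1.735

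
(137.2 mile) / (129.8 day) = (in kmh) 0.07088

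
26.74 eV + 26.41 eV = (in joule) 8.516e-18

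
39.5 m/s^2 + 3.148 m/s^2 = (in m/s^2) 42.65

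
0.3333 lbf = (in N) 1.483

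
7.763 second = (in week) 1.284e-05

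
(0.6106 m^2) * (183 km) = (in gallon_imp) 2.458e+07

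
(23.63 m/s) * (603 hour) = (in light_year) 5.422e-09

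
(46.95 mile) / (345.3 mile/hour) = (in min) 8.158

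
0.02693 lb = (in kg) 0.01222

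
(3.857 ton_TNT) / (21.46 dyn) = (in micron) 7.52e+19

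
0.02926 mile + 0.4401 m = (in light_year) 5.024e-15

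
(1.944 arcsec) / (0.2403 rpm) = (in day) 4.335e-09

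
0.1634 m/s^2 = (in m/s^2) 0.1634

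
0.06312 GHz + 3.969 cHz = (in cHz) 6.312e+09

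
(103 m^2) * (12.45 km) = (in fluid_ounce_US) 4.336e+10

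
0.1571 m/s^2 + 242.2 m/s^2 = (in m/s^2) 242.4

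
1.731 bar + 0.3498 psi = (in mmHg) 1316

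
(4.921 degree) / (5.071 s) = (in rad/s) 0.01694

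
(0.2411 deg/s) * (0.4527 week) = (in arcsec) 2.376e+08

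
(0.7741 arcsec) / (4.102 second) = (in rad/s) 9.149e-07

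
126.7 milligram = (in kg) 0.0001267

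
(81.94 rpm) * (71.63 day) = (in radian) 5.31e+07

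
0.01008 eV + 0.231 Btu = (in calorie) 58.25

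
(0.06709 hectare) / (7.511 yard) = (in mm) 9.768e+04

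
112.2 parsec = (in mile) 2.151e+15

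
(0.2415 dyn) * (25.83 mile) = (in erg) 1.004e+06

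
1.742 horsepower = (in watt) 1299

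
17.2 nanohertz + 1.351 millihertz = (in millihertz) 1.351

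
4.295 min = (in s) 257.7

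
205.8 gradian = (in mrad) 3233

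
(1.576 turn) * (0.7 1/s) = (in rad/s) 6.932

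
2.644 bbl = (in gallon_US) 111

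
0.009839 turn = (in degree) 3.542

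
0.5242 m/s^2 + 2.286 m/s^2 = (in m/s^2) 2.81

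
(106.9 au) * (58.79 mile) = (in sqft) 1.629e+19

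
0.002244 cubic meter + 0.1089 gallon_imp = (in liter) 2.739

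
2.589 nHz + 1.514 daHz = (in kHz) 0.01514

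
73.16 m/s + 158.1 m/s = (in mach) 0.6792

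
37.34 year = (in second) 1.178e+09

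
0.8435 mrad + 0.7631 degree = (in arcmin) 48.69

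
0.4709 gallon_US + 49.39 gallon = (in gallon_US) 49.86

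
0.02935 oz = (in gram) 0.8321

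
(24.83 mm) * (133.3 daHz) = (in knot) 64.34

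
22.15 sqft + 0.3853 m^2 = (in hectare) 0.0002443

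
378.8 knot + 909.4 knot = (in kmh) 2386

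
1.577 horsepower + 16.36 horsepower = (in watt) 1.338e+04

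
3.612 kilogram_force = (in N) 35.42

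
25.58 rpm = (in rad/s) 2.679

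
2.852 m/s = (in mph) 6.38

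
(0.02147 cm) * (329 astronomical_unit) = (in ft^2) 1.137e+11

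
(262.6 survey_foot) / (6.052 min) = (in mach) 0.0006474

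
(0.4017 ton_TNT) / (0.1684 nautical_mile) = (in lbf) 1.212e+06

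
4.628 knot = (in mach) 0.006992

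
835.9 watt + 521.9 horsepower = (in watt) 3.9e+05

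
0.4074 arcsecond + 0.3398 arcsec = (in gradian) 0.0002306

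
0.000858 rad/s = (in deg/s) 0.04916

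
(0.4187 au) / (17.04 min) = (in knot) 1.191e+08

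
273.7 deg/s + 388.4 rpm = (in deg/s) 2604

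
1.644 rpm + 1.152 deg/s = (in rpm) 1.836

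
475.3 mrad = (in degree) 27.23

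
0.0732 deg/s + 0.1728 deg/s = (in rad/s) 0.004294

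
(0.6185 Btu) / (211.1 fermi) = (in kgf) 3.152e+14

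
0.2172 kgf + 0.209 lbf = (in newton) 3.06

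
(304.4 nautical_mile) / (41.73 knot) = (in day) 0.3039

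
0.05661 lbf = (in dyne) 2.518e+04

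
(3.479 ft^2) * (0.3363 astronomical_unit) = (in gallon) 4.296e+12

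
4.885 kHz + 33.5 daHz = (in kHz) 5.22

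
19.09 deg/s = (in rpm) 3.182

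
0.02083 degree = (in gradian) 0.02314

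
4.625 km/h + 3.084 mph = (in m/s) 2.663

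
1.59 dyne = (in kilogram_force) 1.621e-06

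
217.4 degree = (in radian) 3.794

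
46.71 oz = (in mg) 1.324e+06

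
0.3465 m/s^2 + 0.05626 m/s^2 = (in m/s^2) 0.4028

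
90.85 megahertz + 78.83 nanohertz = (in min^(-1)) 5.451e+09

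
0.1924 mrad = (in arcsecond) 39.69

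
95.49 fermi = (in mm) 9.549e-11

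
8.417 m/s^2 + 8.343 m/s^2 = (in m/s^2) 16.76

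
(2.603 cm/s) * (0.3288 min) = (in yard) 0.5616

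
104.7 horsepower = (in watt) 7.807e+04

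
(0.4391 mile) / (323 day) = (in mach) 7.437e-08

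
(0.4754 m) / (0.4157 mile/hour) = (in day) 2.961e-05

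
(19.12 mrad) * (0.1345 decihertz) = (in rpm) 0.002456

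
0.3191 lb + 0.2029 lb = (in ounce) 8.352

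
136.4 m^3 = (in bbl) 857.9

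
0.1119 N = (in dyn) 1.119e+04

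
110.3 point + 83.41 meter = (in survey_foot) 273.8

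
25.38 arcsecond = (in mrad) 0.123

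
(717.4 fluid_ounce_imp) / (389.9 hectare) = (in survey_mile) 3.248e-12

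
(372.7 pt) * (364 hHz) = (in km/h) 1.723e+04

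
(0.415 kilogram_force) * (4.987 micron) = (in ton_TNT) 4.851e-15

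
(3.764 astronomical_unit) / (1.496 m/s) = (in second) 3.764e+11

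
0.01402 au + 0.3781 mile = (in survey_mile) 1.303e+06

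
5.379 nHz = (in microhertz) 0.005379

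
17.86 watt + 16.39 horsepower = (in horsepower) 16.41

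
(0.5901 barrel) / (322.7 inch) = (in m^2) 0.01145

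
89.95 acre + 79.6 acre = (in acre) 169.6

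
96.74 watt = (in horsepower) 0.1297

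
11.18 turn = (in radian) 70.25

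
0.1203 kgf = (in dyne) 1.18e+05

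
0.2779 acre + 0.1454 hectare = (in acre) 0.6372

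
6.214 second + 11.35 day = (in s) 9.806e+05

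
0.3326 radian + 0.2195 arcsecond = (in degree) 19.06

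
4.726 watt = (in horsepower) 0.006338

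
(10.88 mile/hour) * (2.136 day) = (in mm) 8.976e+08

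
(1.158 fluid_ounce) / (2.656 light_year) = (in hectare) 1.363e-25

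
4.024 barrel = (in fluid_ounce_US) 2.163e+04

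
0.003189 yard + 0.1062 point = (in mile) 1.835e-06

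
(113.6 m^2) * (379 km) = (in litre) 4.305e+10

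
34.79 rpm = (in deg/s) 208.7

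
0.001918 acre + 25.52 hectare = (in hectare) 25.52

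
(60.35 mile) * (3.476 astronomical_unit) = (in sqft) 5.436e+17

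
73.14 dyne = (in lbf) 0.0001644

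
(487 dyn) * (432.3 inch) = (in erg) 5.347e+05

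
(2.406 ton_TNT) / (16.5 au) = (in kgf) 0.0004159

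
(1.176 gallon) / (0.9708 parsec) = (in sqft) 1.6e-18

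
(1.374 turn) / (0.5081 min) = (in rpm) 2.704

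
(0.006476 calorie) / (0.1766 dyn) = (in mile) 9.534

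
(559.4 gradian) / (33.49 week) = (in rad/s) 4.338e-07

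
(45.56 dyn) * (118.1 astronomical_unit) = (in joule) 8.049e+09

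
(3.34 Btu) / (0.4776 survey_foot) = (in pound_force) 5442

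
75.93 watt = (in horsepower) 0.1018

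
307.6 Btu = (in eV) 2.026e+24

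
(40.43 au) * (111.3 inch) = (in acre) 4.225e+09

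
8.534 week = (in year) 0.1637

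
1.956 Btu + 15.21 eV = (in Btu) 1.956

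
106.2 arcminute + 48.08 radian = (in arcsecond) 9.924e+06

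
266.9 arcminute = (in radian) 0.07764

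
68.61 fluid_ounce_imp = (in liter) 1.949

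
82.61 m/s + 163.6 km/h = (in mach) 0.3761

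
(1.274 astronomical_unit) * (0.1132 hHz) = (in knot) 4.194e+12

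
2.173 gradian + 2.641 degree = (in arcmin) 275.8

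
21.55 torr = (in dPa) 2.873e+04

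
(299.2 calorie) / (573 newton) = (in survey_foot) 7.168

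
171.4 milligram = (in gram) 0.1714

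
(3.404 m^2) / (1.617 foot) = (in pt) 1.958e+04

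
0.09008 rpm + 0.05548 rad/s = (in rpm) 0.6199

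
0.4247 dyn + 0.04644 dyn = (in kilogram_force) 4.804e-07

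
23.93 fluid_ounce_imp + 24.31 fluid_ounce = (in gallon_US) 0.3695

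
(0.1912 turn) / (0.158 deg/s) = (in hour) 0.121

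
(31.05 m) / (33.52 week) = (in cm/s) 0.0001532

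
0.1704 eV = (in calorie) 6.525e-21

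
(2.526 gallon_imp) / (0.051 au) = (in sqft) 1.62e-11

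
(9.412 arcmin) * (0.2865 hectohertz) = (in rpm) 0.749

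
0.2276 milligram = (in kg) 2.276e-07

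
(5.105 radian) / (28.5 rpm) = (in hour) 0.0004751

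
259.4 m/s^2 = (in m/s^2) 259.4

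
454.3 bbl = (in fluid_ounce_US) 2.442e+06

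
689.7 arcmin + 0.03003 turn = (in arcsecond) 8.03e+04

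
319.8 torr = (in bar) 0.4264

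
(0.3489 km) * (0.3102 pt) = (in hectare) 3.818e-06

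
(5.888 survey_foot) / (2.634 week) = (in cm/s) 0.0001127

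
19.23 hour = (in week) 0.1145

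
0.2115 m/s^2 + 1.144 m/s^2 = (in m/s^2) 1.355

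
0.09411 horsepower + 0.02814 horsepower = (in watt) 91.16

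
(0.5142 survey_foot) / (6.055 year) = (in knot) 1.595e-09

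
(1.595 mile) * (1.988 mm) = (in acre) 0.001261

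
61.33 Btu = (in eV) 4.039e+23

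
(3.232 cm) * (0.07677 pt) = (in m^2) 8.753e-07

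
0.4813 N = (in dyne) 4.813e+04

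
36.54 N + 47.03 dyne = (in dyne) 3.654e+06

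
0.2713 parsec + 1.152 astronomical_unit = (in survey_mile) 5.202e+12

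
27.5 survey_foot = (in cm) 838.2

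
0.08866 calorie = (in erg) 3.71e+06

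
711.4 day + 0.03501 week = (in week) 101.7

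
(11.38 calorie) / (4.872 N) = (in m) 9.773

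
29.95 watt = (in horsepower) 0.04016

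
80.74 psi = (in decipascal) 5.567e+06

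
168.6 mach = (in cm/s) 5.741e+06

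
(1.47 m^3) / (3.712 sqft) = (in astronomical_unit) 2.849e-11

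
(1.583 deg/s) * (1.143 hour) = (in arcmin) 3.908e+05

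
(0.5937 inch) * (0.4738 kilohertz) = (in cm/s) 714.5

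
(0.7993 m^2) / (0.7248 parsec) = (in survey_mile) 2.221e-20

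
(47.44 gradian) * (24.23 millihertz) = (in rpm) 0.1724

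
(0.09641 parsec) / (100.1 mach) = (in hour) 2.424e+07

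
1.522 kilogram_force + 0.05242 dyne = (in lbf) 3.355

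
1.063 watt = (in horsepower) 0.001426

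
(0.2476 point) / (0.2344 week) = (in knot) 1.198e-09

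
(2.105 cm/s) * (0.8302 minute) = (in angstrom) 1.049e+10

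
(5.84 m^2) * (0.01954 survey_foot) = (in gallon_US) 9.188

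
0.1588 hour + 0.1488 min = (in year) 1.841e-05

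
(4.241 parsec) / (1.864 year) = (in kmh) 8.014e+09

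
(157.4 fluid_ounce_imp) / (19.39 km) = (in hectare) 2.306e-11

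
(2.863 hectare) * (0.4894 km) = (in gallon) 3.701e+09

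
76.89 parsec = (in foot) 7.784e+18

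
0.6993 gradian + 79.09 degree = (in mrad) 1391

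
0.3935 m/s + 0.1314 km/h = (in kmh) 1.548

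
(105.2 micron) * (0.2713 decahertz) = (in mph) 0.0006384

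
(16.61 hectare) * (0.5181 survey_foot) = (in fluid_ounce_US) 8.869e+08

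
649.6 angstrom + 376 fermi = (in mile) 4.036e-11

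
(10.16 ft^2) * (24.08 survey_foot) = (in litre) 6928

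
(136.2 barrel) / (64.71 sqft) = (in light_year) 3.807e-16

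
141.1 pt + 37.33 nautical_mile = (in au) 4.621e-07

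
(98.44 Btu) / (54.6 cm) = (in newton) 1.902e+05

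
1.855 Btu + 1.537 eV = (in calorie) 467.8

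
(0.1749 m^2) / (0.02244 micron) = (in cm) 7.794e+08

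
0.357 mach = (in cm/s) 1.216e+04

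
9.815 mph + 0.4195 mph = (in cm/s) 457.5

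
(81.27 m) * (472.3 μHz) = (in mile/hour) 0.08586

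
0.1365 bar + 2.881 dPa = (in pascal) 1.365e+04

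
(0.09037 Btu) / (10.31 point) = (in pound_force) 5893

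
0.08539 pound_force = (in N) 0.3798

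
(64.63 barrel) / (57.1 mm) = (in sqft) 1937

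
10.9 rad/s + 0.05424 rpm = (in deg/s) 624.8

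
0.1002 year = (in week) 5.225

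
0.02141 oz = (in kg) 0.000607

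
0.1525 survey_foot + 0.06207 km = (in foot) 203.8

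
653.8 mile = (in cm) 1.052e+08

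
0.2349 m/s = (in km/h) 0.8456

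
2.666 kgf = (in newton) 26.14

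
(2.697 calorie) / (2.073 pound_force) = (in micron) 1.224e+06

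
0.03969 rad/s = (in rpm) 0.379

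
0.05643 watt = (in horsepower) 7.567e-05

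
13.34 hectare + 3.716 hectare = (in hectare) 17.06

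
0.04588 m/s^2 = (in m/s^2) 0.04588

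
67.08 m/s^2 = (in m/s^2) 67.08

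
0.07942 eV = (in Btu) 1.206e-23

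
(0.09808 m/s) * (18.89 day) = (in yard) 1.751e+05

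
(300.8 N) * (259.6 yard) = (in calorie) 1.707e+04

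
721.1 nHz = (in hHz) 7.211e-09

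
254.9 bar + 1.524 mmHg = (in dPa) 2.549e+08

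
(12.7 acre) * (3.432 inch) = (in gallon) 1.184e+06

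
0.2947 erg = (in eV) 1.839e+11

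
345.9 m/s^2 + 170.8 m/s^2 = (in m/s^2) 516.7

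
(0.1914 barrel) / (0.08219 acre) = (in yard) 0.0001001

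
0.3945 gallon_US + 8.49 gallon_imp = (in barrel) 0.2522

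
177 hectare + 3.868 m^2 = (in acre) 437.4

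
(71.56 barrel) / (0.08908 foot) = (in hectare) 0.0419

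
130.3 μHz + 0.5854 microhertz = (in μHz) 130.9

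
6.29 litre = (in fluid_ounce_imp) 221.4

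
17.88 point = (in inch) 0.2483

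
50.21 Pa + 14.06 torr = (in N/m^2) 1925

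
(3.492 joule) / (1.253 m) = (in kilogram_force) 0.2842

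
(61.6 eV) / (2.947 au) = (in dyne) 2.239e-24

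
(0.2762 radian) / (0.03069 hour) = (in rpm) 0.02387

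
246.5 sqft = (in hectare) 0.00229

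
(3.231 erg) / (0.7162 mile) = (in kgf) 2.858e-11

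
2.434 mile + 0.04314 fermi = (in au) 2.618e-08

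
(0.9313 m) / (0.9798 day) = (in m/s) 1.1e-05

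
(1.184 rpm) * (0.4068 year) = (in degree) 9.114e+07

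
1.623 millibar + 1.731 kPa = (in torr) 14.2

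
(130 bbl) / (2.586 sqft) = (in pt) 2.439e+05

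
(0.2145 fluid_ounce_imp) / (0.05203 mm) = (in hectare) 1.171e-05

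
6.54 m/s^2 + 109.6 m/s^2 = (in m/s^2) 116.1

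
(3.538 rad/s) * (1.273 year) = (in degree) 8.138e+09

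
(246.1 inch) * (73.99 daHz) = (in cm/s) 4.625e+05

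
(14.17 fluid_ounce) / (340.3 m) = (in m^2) 1.231e-06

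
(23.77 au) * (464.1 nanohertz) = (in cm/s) 1.65e+08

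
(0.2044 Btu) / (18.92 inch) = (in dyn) 4.487e+07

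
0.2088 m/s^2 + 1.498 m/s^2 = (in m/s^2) 1.707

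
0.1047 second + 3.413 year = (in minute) 1.794e+06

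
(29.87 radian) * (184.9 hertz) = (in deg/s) 3.164e+05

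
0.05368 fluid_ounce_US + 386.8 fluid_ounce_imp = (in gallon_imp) 2.418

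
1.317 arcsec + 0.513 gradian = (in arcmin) 27.72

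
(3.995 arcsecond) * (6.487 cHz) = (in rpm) 1.2e-05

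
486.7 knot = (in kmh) 901.4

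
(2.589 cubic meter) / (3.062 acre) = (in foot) 0.0006855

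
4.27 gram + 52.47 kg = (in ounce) 1851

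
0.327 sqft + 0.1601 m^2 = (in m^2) 0.1905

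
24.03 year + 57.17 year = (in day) 2.964e+04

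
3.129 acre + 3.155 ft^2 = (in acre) 3.129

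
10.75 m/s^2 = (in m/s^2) 10.75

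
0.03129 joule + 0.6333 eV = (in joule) 0.03129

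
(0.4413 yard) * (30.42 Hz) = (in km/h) 44.19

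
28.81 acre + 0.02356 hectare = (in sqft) 1.257e+06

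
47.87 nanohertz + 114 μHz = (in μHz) 114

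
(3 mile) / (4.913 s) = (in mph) 2198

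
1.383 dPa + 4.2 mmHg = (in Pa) 560.1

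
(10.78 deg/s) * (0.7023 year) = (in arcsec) 8.595e+11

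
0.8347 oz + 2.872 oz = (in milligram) 1.051e+05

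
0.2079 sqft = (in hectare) 1.931e-06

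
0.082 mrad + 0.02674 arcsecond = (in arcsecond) 16.94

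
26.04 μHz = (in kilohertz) 2.604e-08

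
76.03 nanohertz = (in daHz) 7.603e-09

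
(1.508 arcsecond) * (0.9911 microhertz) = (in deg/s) 4.152e-10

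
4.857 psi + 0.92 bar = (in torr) 941.2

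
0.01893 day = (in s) 1636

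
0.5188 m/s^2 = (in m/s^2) 0.5188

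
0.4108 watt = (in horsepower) 0.0005509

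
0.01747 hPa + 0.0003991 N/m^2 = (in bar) 1.747e-05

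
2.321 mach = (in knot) 1536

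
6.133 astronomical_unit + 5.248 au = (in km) 1.703e+09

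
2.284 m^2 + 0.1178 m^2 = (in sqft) 25.85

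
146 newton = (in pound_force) 32.82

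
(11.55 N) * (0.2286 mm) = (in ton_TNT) 6.311e-13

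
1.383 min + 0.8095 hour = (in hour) 0.8325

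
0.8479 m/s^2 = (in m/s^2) 0.8479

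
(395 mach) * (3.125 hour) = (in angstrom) 1.513e+19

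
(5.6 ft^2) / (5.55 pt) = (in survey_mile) 0.1651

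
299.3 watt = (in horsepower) 0.4014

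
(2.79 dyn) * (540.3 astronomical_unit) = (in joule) 2.255e+09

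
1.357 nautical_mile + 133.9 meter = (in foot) 8685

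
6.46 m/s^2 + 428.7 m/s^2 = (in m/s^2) 435.2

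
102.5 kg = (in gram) 1.025e+05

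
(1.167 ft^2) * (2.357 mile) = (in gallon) 1.086e+05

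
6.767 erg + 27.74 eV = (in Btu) 6.414e-10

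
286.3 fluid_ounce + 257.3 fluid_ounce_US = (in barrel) 0.1011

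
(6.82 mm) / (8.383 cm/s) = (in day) 9.416e-07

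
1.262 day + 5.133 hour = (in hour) 35.42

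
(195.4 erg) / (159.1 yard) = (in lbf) 3.019e-08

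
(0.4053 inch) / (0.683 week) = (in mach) 7.319e-11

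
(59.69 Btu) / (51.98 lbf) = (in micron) 2.724e+08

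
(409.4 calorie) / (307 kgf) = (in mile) 0.0003535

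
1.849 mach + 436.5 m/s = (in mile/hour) 2385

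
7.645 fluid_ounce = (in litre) 0.2261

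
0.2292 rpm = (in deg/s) 1.375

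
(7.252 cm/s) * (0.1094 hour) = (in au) 1.909e-10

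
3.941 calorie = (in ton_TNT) 3.941e-09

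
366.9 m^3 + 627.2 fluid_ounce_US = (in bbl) 2308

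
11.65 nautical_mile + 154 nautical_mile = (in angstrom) 3.068e+15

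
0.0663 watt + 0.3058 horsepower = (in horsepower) 0.3059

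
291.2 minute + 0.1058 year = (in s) 3.354e+06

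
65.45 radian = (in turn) 10.42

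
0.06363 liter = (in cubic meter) 6.363e-05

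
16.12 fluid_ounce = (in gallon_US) 0.1259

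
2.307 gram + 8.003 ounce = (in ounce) 8.084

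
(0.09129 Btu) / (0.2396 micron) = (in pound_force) 9.037e+07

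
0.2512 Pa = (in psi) 3.643e-05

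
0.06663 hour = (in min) 3.998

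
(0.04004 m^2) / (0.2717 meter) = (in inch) 5.802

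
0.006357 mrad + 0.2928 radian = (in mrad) 292.8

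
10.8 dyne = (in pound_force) 2.428e-05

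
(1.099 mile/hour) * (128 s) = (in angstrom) 6.289e+11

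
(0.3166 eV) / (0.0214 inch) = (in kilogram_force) 9.516e-18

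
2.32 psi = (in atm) 0.1579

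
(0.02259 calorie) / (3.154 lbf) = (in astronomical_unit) 4.503e-14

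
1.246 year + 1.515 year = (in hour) 2.419e+04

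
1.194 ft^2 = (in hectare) 1.109e-05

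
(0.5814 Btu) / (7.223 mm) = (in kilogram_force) 8660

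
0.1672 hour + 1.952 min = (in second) 719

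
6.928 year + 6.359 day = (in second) 2.19e+08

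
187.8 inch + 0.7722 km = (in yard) 849.7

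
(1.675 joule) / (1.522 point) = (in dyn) 3.12e+08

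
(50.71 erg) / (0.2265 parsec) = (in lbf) 1.631e-22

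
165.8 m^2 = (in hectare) 0.01658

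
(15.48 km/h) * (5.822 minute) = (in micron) 1.502e+09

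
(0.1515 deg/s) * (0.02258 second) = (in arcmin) 0.2053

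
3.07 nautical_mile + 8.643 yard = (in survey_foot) 1.868e+04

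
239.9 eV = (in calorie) 9.186e-18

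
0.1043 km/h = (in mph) 0.06481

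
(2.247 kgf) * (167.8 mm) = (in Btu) 0.003505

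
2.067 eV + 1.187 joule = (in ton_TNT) 2.837e-10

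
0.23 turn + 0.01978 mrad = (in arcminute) 4968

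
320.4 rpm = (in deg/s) 1922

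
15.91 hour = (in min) 954.6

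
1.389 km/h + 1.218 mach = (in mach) 1.219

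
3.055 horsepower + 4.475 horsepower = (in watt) 5615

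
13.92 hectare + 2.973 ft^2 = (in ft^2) 1.498e+06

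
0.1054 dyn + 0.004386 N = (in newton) 0.004387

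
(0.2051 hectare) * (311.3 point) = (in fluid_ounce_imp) 7.927e+06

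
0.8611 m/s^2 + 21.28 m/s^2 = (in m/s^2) 22.14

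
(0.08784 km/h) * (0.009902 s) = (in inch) 0.009512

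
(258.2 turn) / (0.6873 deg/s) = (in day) 1.565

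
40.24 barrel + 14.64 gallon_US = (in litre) 6453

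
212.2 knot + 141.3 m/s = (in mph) 560.3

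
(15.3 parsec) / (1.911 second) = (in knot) 4.802e+17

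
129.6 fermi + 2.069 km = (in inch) 8.146e+04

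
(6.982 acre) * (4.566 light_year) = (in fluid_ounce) 4.127e+25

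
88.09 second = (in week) 0.0001457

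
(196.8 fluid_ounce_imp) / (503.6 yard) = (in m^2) 1.214e-05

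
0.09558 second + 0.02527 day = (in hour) 0.6065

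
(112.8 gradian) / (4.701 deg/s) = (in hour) 0.005999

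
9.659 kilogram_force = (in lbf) 21.29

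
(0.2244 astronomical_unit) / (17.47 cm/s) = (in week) 3.177e+05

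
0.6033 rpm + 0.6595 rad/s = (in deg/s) 41.41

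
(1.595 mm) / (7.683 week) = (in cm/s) 3.433e-08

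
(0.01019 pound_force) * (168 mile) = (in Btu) 11.62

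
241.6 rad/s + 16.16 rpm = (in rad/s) 243.3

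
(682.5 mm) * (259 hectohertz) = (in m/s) 1.768e+04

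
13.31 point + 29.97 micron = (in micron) 4725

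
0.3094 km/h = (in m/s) 0.08594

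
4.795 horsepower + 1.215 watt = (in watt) 3577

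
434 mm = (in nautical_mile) 0.0002343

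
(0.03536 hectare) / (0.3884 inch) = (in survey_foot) 1.176e+05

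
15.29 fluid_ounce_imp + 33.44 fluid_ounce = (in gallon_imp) 0.3131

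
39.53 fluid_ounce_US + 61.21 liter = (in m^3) 0.06238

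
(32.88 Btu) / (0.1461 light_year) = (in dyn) 2.51e-06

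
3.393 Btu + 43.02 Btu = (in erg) 4.897e+11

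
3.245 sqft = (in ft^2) 3.245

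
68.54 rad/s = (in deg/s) 3927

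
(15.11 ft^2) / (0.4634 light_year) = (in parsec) 1.038e-32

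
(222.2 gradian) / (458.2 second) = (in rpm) 0.07274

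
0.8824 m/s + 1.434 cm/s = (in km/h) 3.228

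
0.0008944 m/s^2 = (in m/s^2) 0.0008944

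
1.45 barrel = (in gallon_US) 60.9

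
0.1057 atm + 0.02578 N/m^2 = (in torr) 80.33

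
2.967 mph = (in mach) 0.003895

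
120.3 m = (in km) 0.1203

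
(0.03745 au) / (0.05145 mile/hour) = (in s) 2.436e+11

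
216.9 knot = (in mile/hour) 249.6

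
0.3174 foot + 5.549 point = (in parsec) 3.199e-18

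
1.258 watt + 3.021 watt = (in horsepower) 0.005738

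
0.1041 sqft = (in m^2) 0.009671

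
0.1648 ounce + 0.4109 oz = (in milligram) 1.632e+04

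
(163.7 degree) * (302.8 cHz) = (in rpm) 82.61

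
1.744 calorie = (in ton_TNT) 1.744e-09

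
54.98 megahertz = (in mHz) 5.498e+10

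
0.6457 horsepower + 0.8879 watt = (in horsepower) 0.6469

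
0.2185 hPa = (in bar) 0.0002185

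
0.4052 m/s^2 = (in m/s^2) 0.4052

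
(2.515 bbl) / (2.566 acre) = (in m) 3.851e-05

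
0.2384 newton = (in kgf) 0.02431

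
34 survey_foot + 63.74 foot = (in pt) 8.445e+04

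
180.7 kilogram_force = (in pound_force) 398.4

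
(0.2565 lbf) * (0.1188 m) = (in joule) 0.1355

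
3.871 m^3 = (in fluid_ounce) 1.309e+05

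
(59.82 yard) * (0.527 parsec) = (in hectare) 8.895e+13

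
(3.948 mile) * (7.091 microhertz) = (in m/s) 0.04505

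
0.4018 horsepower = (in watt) 299.6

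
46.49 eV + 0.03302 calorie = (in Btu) 0.0001309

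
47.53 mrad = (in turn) 0.007565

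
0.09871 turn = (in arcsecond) 1.279e+05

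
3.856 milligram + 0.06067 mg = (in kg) 3.917e-06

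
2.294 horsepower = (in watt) 1711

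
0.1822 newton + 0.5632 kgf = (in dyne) 5.705e+05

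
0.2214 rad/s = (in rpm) 2.114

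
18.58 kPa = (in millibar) 185.8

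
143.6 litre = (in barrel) 0.9032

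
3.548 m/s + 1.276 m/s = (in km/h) 17.37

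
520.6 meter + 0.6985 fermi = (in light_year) 5.503e-14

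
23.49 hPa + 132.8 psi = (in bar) 9.18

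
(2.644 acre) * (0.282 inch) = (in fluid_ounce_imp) 2.697e+06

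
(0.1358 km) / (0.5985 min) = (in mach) 0.01111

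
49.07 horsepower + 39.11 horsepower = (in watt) 6.576e+04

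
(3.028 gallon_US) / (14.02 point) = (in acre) 0.0005727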